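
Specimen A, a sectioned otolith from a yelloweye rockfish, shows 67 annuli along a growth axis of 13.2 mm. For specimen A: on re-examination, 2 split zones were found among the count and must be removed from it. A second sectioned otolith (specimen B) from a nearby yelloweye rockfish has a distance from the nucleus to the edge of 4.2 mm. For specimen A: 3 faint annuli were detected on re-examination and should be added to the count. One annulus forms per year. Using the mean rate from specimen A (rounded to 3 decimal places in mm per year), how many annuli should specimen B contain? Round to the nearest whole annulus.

Specimen A: adjusted count: 67 − 2 + 3 = 68 annuli.
A: Mean rate = 13.2 mm / 68 years ≈ 0.194 mm/year.
B spans 4.2 / 0.194 = 21.65 years ≈ 22 annuli.

22 annuli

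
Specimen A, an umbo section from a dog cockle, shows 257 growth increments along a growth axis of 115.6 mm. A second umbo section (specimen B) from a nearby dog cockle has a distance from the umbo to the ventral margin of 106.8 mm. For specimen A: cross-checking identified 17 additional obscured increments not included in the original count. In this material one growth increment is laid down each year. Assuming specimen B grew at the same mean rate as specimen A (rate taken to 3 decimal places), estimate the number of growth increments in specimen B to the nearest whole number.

253 growth increments

Specimen A: correcting the raw count gives 257 + 17 = 274 true growth increments.
A: Mean rate = 115.6 mm / 274 years ≈ 0.422 mm/yr.
For B, 106.8 / 0.422 = 253.08 years ≈ 253 growth increments.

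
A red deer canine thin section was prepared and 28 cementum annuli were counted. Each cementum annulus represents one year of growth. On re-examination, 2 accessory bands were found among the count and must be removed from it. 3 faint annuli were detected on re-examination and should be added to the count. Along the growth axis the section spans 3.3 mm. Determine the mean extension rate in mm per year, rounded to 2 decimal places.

0.11 mm per year

True cementum annulus count = 28 − 2 + 3 = 29.
3.3 mm over 29 years gives 3.3 / 29 ≈ 0.11 mm per year.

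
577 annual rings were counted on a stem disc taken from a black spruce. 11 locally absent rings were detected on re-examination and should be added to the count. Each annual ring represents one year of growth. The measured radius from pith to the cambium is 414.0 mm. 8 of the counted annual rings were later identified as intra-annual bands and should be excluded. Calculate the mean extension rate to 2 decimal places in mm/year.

True annual ring count = 577 − 8 + 11 = 580.
414.0 mm over 580 years gives 414.0 / 580 ≈ 0.71 mm/year.

0.71 mm/year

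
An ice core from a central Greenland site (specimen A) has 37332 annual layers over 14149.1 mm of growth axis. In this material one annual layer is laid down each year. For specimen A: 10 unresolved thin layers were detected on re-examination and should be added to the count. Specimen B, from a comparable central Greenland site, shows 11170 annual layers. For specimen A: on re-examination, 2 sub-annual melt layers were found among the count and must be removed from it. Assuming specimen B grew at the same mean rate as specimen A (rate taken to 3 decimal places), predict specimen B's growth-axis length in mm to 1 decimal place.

4233.4 mm

Specimen A: true annual layer count = 37332 − 2 + 10 = 37340.
A: 14149.1 mm over 37340 years gives 14149.1 / 37340 ≈ 0.379 mm per year.
Length of B = 0.379 × 11170 = 4233.4 mm.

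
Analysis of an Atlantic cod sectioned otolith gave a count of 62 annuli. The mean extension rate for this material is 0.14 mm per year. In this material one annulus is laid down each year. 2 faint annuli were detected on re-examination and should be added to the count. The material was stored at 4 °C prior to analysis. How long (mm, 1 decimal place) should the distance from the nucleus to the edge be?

9.0 mm

Adjusted count: 62 + 2 = 64 annuli.
64 years at 0.14 mm/year gives 0.14 × 64 = 9.0 mm.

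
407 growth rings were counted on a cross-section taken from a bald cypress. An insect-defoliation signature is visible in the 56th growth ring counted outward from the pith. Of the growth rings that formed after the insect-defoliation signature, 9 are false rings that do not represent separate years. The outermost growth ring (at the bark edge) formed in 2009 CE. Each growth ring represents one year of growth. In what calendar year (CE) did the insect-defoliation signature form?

Between growth ring 56 and the bark edge there are 407 − 56 = 351 growth rings.
351 − 9 false = 342 true growth rings after the insect-defoliation signature.
Counting back 342 years from 2009 CE places the insect-defoliation signature in 2009 − 342 = 1667 CE.

1667 CE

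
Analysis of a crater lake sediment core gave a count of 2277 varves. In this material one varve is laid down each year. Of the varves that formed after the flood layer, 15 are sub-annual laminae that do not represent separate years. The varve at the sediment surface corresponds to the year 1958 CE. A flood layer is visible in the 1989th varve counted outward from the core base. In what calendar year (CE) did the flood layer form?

1685 CE

The flood layer sits at varve 1989 from the core base, so 2277 − 1989 = 288 varves formed after it.
288 − 15 false = 273 true varves after the flood layer.
Counting back 273 years from 1958 CE places the flood layer in 1958 − 273 = 1685 CE.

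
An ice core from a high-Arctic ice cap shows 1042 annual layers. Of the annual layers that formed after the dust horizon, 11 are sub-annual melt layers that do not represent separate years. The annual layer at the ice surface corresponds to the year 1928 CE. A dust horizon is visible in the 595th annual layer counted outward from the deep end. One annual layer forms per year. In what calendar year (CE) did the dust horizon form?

1492 CE

The dust horizon sits at annual layer 595 from the deep end, so 1042 − 595 = 447 annual layers formed after it.
447 − 11 false = 436 true annual layers after the dust horizon.
1928 − 436 = 1492 CE.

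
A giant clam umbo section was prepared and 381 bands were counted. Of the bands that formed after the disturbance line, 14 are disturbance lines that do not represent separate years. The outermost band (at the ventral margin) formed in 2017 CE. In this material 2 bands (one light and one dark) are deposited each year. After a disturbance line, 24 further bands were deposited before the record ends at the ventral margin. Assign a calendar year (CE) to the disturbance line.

2012 CE

There are 24 bands younger than the disturbance line.
24 − 14 false = 10 true bands after the disturbance line.
With 2 bands per year, 10 / 2 = 5 years.
Counting back 5 years from 2017 CE places the disturbance line in 2017 − 5 = 2012 CE.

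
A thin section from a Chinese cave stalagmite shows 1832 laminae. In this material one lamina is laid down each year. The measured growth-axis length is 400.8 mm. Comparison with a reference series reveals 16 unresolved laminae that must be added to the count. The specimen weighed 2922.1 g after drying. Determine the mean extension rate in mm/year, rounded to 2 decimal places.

0.22 mm/year

Correcting the raw count gives 1832 + 16 = 1848 true laminae.
Mean rate = 400.8 mm / 1848 years ≈ 0.22 mm/year.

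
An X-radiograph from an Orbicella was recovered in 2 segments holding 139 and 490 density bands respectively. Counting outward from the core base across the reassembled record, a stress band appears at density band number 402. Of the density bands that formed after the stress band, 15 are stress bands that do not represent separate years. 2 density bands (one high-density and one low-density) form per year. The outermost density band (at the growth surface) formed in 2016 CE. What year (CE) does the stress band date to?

Total density bands = 139 + 490 = 629.
The stress band sits at density band 402 from the core base, so 629 − 402 = 227 density bands formed after it.
Removing the 15 false density bands leaves 227 − 15 = 212 true density bands beyond the stress band.
With 2 density bands per year, 212 / 2 = 106 years.
The density band at the growth surface is 2016 CE, so the stress band dates to 2016 − 106 = 1910 CE.

1910 CE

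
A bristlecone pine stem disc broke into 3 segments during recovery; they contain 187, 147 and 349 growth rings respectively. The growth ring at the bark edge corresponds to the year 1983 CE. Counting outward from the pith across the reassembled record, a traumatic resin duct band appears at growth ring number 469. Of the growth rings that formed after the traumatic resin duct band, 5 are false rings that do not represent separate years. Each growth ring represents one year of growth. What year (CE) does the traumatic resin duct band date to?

Total growth rings = 187 + 147 + 349 = 683.
Between growth ring 469 and the bark edge there are 683 − 469 = 214 growth rings.
Excluding 5 false growth rings: 214 − 5 = 209.
Counting back 209 years from 1983 CE places the traumatic resin duct band in 1983 − 209 = 1774 CE.

1774 CE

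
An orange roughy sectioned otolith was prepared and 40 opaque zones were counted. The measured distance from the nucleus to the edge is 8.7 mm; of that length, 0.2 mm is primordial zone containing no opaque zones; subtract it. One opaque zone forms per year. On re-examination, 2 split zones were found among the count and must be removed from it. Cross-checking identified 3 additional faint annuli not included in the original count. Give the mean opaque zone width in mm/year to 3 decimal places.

True opaque zone count = 40 − 2 + 3 = 41.
Net length = 8.7 − 0.2 = 8.5 mm.
Extension rate ≈ 8.5 / 41 = 0.207 mm/year.

0.207 mm/year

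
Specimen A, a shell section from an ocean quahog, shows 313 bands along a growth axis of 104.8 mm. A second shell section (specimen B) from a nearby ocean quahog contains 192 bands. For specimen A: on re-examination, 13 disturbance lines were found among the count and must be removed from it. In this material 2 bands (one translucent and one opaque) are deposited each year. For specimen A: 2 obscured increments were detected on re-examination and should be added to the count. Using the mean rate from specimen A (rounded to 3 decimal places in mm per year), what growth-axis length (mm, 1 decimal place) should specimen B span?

66.6 mm

Specimen A: adjusted count: 313 − 13 + 2 = 302 bands.
Specimen A: 302 bands at 2 per year is 302 / 2 = 151 years.
A: Mean rate = 104.8 mm / 151 years ≈ 0.694 mm/year.
Specimen B: 192 bands at 2 per year is 192 / 2 = 96 years. For B, 0.694 mm/year × 96 years = 66.6 mm.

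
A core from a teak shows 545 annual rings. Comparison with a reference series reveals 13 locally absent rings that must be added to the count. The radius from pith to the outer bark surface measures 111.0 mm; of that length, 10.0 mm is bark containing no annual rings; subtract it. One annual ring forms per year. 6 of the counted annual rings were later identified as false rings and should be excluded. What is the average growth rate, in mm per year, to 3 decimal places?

Adjusted count: 545 − 6 + 13 = 552 annual rings.
Removing the 10.0 mm offcut leaves 111.0 − 10.0 = 101.0 mm.
Mean rate = 101.0 mm / 552 years ≈ 0.183 mm per year.

0.183 mm per year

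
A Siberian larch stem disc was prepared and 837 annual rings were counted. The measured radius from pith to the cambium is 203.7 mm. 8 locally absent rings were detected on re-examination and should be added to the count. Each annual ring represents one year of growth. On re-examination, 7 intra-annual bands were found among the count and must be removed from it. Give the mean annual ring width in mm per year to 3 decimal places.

Correcting the raw count gives 837 − 7 + 8 = 838 true annual rings.
Mean rate = 203.7 mm / 838 years ≈ 0.243 mm per year.

0.243 mm per year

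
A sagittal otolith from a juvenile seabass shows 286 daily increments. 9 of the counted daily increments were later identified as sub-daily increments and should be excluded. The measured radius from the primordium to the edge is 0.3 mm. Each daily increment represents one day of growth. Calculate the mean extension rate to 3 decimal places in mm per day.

0.001 mm per day

Adjusted count: 286 − 9 = 277 daily increments.
Extension rate ≈ 0.3 / 277 = 0.001 mm per day.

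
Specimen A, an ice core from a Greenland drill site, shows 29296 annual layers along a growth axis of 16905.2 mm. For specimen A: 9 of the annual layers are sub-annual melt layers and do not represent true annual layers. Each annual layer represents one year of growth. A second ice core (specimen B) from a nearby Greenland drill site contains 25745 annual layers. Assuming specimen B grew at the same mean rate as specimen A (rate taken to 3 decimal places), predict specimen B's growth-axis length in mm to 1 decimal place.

Specimen A: after corrections the count is 29296 − 9 = 29287 annual layers.
A: Mean rate = 16905.2 mm / 29287 years ≈ 0.577 mm/yr.
Length of B = 0.577 × 25745 = 14854.9 mm.

14854.9 mm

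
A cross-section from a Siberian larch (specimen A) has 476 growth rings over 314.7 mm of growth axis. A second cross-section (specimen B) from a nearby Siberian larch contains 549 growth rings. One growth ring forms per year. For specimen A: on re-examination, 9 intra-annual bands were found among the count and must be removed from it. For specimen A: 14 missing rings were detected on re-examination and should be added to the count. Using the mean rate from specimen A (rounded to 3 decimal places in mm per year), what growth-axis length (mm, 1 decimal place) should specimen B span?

359.0 mm

Specimen A: true growth ring count = 476 − 9 + 14 = 481.
A: Mean rate = 314.7 mm / 481 years ≈ 0.654 mm/yr.
Length of B = 0.654 × 549 = 359.0 mm.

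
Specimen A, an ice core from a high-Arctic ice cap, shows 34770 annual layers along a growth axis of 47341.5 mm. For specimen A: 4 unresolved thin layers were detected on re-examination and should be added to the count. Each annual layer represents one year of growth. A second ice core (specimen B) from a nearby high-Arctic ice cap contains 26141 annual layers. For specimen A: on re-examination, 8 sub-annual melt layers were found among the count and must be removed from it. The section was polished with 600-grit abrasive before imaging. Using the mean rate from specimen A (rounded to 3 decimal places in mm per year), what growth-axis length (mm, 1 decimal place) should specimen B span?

35604.0 mm

Specimen A: correcting the raw count gives 34770 − 8 + 4 = 34766 true annual layers.
A: 47341.5 mm over 34766 years gives 47341.5 / 34766 ≈ 1.362 mm/yr.
For B, 1.362 mm/year × 26141 years = 35604.0 mm.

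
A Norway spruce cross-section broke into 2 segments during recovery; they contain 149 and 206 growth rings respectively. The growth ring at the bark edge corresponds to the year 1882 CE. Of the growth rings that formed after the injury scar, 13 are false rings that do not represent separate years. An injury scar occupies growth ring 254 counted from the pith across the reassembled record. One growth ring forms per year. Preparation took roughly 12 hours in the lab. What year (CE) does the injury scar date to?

1794 CE

Total growth rings = 149 + 206 = 355.
355 − 254 = 101 growth rings lie beyond the injury scar toward the bark edge.
Removing the 13 false growth rings leaves 101 − 13 = 88 true growth rings beyond the injury scar.
Counting back 88 years from 1882 CE places the injury scar in 1882 − 88 = 1794 CE.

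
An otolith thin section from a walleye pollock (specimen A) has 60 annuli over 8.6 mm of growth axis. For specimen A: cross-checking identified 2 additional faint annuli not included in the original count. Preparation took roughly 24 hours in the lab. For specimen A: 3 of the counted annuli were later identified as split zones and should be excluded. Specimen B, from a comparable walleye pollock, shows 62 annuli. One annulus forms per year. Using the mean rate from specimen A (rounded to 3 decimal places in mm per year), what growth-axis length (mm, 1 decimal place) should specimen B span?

Specimen A: adjusted count: 60 − 3 + 2 = 59 annuli.
A: 8.6 mm over 59 years gives 8.6 / 59 ≈ 0.146 mm per year.
B's length ≈ 0.146 × 62 = 9.1 mm.

9.1 mm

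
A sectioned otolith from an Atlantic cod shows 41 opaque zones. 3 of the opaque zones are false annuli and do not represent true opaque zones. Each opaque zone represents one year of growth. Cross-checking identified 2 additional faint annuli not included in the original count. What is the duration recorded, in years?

40 yr

Correcting the raw count gives 41 − 3 + 2 = 40 true opaque zones.
At one opaque zone per year, that is 40 years.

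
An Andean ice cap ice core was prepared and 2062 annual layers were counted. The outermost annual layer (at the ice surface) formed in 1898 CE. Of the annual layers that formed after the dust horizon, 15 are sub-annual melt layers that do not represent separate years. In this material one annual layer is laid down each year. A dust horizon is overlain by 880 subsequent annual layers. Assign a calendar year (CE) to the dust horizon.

880 annual layers formed after the dust horizon.
Excluding 15 false annual layers: 880 − 15 = 865.
Counting back 865 years from 1898 CE places the dust horizon in 1898 − 865 = 1033 CE.

1033 CE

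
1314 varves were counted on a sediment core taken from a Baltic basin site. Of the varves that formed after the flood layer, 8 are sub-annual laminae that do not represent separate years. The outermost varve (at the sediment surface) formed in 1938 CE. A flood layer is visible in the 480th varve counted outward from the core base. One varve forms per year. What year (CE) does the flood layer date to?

The flood layer sits at varve 480 from the core base, so 1314 − 480 = 834 varves formed after it.
Removing the 8 false varves leaves 834 − 8 = 826 true varves beyond the flood layer.
The varve at the sediment surface is 1938 CE, so the flood layer dates to 1938 − 826 = 1112 CE.

1112 CE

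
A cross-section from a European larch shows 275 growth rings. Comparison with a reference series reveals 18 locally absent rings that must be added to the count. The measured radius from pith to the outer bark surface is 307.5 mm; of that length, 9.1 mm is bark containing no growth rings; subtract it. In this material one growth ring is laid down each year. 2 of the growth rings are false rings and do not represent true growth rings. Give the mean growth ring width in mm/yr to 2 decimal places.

1.03 mm/yr

After corrections the count is 275 − 2 + 18 = 291 growth rings.
The growth record spans 307.5 − 9.1 = 298.4 mm.
Extension rate ≈ 298.4 / 291 = 1.03 mm/yr.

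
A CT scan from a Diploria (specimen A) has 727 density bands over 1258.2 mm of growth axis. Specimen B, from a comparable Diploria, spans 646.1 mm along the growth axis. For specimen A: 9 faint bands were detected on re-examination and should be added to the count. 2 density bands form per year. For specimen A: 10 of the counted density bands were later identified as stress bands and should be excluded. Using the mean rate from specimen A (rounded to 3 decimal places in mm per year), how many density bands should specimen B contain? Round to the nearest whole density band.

Specimen A: correcting the raw count gives 727 − 10 + 9 = 726 true density bands.
Specimen A: dividing by 2 density bands per year: 726 / 2 = 363 years.
A: Extension rate ≈ 1258.2 / 363 = 3.466 mm per year.
Specimen B: 646.1 mm / 3.466 mm per year = 186.41 years; at 2 density bands per year that is 186.41 × 2 ≈ 373 density bands.

373 density bands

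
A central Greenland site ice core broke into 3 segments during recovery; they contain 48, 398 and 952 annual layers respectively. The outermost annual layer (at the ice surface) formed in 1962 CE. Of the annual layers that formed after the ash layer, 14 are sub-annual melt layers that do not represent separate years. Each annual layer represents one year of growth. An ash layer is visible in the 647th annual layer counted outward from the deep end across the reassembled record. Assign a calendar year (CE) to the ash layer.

Total annual layers = 48 + 398 + 952 = 1398.
1398 − 647 = 751 annual layers lie beyond the ash layer toward the ice surface.
751 − 14 false = 737 true annual layers after the ash layer.
The annual layer at the ice surface is 1962 CE, so the ash layer dates to 1962 − 737 = 1225 CE.

1225 CE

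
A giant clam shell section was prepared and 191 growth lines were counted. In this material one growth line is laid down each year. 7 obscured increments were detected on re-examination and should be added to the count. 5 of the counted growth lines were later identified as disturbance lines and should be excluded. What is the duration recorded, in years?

193 yr

Correcting the raw count gives 191 − 5 + 7 = 193 true growth lines.
One growth line per year makes the duration 193 years.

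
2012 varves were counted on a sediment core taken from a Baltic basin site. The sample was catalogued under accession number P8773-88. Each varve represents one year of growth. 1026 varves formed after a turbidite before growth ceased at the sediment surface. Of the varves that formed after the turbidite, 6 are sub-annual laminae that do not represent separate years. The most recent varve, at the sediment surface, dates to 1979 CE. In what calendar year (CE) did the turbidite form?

959 CE

There are 1026 varves younger than the turbidite.
Removing the 6 false varves leaves 1026 − 6 = 1020 true varves beyond the turbidite.
Counting back 1020 years from 1979 CE places the turbidite in 1979 − 1020 = 959 CE.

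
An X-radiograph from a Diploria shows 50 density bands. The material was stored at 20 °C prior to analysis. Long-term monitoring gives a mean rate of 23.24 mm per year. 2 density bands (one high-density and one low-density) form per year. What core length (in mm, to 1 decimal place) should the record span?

581.0 mm

Dividing by 2 density bands per year: 50 / 2 = 25 years.
Predicted length = 23.24 mm/year × 25 years = 581.0 mm.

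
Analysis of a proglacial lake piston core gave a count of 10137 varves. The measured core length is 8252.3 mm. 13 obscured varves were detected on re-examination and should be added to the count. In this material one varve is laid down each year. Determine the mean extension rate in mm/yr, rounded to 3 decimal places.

0.813 mm/yr

After corrections the count is 10137 + 13 = 10150 varves.
Mean rate = 8252.3 mm / 10150 years ≈ 0.813 mm/yr.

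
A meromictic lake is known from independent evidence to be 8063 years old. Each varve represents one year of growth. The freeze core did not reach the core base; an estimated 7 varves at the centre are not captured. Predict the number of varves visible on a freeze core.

8056 varves

At one varve per year, 8063 years correspond to 8063 varves.
8063 − 7 missed = 8056 varves expected in the prepared section.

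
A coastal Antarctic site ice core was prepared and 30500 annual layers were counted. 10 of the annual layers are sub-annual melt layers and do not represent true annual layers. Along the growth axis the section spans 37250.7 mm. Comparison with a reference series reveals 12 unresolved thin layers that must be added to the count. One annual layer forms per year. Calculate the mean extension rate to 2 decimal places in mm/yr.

1.22 mm/yr

Correcting the raw count gives 30500 − 10 + 12 = 30502 true annual layers.
Extension rate ≈ 37250.7 / 30502 = 1.22 mm/yr.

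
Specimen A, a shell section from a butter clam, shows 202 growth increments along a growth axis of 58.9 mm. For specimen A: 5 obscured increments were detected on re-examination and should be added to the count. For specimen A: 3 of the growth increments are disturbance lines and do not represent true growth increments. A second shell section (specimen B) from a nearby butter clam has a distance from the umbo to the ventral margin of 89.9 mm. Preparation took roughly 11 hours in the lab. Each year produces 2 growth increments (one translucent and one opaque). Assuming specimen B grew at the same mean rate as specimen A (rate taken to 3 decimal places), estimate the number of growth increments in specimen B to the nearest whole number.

312 growth increments

Specimen A: true growth increment count = 202 − 3 + 5 = 204.
Specimen A: 204 growth increments at 2 per year is 204 / 2 = 102 years.
A: 58.9 mm over 102 years gives 58.9 / 102 ≈ 0.577 mm/year.
Specimen B: 89.9 mm / 0.577 mm per year = 155.81 years; at 2 growth increments per year that is 155.81 × 2 ≈ 312 growth increments.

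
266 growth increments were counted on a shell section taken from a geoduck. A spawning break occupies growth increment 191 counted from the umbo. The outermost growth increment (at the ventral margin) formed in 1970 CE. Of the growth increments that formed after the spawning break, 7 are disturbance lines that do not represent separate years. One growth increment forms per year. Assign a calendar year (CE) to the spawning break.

266 − 191 = 75 growth increments lie beyond the spawning break toward the ventral margin.
Removing the 7 false growth increments leaves 75 − 7 = 68 true growth increments beyond the spawning break.
The growth increment at the ventral margin is 1970 CE, so the spawning break dates to 1970 − 68 = 1902 CE.

1902 CE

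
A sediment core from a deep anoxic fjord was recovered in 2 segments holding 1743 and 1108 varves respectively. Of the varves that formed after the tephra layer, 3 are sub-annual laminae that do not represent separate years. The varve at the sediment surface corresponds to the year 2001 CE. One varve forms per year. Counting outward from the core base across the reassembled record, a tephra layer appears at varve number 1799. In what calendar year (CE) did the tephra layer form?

Total varves = 1743 + 1108 = 2851.
2851 − 1799 = 1052 varves lie beyond the tephra layer toward the sediment surface.
Removing the 3 false varves leaves 1052 − 3 = 1049 true varves beyond the tephra layer.
2001 − 1049 = 952 CE.

952 CE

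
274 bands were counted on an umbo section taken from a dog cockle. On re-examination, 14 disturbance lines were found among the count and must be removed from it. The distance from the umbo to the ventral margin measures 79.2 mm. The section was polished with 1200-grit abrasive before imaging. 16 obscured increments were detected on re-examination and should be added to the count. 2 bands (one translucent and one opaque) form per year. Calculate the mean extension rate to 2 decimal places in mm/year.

0.57 mm/year

Adjusted count: 274 − 14 + 16 = 276 bands.
276 bands at 2 per year is 276 / 2 = 138 years.
79.2 mm over 138 years gives 79.2 / 138 ≈ 0.57 mm/year.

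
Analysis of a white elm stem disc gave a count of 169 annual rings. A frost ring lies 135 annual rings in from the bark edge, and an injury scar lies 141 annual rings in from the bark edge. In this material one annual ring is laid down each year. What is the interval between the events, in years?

6 yr

The two markers are separated by 141 − 135 = 6 annual rings.
That is 6 years at one annual ring per year.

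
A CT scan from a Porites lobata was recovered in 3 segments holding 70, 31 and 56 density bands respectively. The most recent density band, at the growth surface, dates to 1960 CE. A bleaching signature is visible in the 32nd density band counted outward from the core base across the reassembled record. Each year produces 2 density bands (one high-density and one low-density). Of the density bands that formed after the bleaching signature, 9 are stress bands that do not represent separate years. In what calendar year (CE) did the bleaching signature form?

1902 CE

Total density bands = 70 + 31 + 56 = 157.
157 − 32 = 125 density bands lie beyond the bleaching signature toward the growth surface.
Removing the 9 false density bands leaves 125 − 9 = 116 true density bands beyond the bleaching signature.
Dividing by 2 density bands per year: 116 / 2 = 58 years.
The density band at the growth surface is 1960 CE, so the bleaching signature dates to 1960 − 58 = 1902 CE.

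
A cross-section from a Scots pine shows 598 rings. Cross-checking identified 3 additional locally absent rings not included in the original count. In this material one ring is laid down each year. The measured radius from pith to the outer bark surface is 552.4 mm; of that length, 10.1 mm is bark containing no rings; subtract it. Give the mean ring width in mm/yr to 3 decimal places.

Correcting the raw count gives 598 + 3 = 601 true rings.
Net length = 552.4 − 10.1 = 542.3 mm.
Mean rate = 542.3 mm / 601 years ≈ 0.902 mm/yr.

0.902 mm/yr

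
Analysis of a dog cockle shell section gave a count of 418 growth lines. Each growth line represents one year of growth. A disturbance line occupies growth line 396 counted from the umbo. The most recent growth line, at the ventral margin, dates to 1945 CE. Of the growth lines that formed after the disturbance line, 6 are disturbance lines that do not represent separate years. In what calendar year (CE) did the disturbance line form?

418 − 396 = 22 growth lines lie beyond the disturbance line toward the ventral margin.
22 − 6 false = 16 true growth lines after the disturbance line.
The growth line at the ventral margin is 1945 CE, so the disturbance line dates to 1945 − 16 = 1929 CE.

1929 CE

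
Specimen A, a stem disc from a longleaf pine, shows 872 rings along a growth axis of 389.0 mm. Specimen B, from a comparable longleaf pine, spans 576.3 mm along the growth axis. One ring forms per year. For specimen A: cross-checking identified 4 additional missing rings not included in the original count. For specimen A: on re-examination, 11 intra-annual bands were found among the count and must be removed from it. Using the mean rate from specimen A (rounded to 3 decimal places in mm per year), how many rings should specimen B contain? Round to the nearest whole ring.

1281 rings

Specimen A: correcting the raw count gives 872 − 11 + 4 = 865 true rings.
A: 389.0 mm over 865 years gives 389.0 / 865 ≈ 0.450 mm/year.
Specimen B: 576.3 mm / 0.450 mm per year = 1280.67 years ≈ 1281 rings.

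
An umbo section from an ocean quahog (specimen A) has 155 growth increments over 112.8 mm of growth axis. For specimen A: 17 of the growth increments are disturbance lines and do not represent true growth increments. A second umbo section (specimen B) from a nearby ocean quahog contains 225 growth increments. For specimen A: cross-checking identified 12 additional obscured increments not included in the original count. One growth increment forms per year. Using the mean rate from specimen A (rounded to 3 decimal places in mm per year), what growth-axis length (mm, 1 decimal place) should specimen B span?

Specimen A: after corrections the count is 155 − 17 + 12 = 150 growth increments.
A: Extension rate ≈ 112.8 / 150 = 0.752 mm per year.
For B, 0.752 mm/year × 225 years = 169.2 mm.

169.2 mm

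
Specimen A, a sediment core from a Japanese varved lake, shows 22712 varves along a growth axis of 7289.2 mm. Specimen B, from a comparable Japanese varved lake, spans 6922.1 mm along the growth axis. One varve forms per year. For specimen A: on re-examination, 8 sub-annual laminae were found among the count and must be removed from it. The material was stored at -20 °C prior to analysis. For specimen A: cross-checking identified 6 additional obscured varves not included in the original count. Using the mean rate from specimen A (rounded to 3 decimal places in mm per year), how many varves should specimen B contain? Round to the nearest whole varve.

21564 varves

Specimen A: adjusted count: 22712 − 8 + 6 = 22710 varves.
A: 7289.2 mm over 22710 years gives 7289.2 / 22710 ≈ 0.321 mm/yr.
Specimen B: 6922.1 mm / 0.321 mm per year = 21564.17 years ≈ 21564 varves.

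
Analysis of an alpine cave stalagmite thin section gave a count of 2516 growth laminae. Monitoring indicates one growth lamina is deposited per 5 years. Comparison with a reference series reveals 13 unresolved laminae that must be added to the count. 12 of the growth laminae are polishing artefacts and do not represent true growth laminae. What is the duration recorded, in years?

Adjusted count: 2516 − 12 + 13 = 2517 growth laminae.
2517 growth laminae at 5 years each span 2517 × 5 = 12585 years.

12585 yr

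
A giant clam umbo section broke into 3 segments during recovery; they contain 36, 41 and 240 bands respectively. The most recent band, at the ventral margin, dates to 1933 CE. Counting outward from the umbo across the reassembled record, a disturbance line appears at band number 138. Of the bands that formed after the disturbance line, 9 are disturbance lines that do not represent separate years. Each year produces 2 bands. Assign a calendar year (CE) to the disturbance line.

1848 CE

Total bands = 36 + 41 + 240 = 317.
Between band 138 and the ventral margin there are 317 − 138 = 179 bands.
Excluding 9 false bands: 179 − 9 = 170.
Dividing by 2 bands per year: 170 / 2 = 85 years.
The band at the ventral margin is 1933 CE, so the disturbance line dates to 1933 − 85 = 1848 CE.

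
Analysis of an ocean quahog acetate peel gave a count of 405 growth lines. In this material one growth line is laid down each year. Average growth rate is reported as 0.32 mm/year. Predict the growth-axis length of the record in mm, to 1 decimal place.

129.6 mm

405 years of growth are recorded.
Predicted length = 0.32 mm/year × 405 years = 129.6 mm.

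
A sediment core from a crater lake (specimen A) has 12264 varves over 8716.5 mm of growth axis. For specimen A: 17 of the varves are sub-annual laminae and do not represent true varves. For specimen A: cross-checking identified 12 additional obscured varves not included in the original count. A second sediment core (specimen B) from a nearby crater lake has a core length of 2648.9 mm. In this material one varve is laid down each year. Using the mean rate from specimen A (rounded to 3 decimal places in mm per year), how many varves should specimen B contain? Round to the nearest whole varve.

Specimen A: true varve count = 12264 − 17 + 12 = 12259.
A: 8716.5 mm over 12259 years gives 8716.5 / 12259 ≈ 0.711 mm per year.
For B, 2648.9 / 0.711 = 3725.60 years ≈ 3726 varves.

3726 varves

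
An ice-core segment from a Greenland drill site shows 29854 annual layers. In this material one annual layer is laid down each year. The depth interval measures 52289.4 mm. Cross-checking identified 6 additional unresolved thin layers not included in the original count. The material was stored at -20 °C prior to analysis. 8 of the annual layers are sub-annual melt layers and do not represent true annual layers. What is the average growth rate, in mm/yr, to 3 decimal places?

Adjusted count: 29854 − 8 + 6 = 29852 annual layers.
Extension rate ≈ 52289.4 / 29852 = 1.752 mm/yr.

1.752 mm/yr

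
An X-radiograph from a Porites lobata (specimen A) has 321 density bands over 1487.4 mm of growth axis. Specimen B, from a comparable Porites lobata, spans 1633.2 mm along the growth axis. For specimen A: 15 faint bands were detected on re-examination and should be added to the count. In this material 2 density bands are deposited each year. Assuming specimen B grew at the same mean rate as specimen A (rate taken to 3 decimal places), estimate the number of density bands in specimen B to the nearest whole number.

Specimen A: correcting the raw count gives 321 + 15 = 336 true density bands.
Specimen A: with 2 density bands per year, 336 / 2 = 168 years.
A: 1487.4 mm over 168 years gives 1487.4 / 168 ≈ 8.854 mm per year.
For B, 1633.2 / 8.854 = 184.46 years; at 2 density bands per year that is 184.46 × 2 ≈ 369 density bands.

369 density bands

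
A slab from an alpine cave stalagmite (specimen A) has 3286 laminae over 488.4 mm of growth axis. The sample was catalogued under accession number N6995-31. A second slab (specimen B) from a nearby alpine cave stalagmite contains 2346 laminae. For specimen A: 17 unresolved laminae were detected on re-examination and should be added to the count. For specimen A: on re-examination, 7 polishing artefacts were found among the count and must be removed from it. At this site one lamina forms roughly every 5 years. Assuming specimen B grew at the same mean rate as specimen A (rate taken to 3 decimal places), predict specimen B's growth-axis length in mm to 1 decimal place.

351.9 mm

Specimen A: correcting the raw count gives 3286 − 7 + 17 = 3296 true laminae.
Specimen A: at 5 years per lamina, 3296 × 5 = 16480 years.
A: 488.4 mm over 16480 years gives 488.4 / 16480 ≈ 0.030 mm per year.
Specimen B: 2346 laminae at 5 years each span 2346 × 5 = 11730 years. B's length ≈ 0.030 × 11730 = 351.9 mm.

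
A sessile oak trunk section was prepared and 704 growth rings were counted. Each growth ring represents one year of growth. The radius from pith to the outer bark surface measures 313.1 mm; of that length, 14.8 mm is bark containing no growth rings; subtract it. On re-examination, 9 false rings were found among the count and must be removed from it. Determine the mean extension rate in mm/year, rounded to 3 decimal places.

0.429 mm/year

Adjusted count: 704 − 9 = 695 growth rings.
Removing the 14.8 mm offcut leaves 313.1 − 14.8 = 298.3 mm.
Mean rate = 298.3 mm / 695 years ≈ 0.429 mm/year.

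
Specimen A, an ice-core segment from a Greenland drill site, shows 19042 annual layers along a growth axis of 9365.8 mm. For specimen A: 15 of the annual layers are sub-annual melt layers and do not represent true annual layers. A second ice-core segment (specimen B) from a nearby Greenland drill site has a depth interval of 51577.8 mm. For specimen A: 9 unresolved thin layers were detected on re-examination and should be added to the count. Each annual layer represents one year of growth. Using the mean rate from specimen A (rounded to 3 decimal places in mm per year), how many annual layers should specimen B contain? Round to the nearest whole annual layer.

104833 annual layers

Specimen A: true annual layer count = 19042 − 15 + 9 = 19036.
A: 9365.8 mm over 19036 years gives 9365.8 / 19036 ≈ 0.492 mm/year.
Specimen B: 51577.8 mm / 0.492 mm per year = 104832.93 years ≈ 104833 annual layers.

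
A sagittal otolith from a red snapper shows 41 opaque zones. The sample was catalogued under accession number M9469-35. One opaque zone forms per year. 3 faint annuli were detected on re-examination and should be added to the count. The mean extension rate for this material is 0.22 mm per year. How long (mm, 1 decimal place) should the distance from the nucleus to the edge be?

After corrections the count is 41 + 3 = 44 opaque zones.
Length ≈ 0.22 × 44 = 9.7 mm.

9.7 mm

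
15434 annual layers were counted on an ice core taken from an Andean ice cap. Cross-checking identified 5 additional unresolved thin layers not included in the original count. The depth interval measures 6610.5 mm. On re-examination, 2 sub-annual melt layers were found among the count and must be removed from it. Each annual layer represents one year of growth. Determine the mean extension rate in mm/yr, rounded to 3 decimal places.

True annual layer count = 15434 − 2 + 5 = 15437.
Extension rate ≈ 6610.5 / 15437 = 0.428 mm/yr.

0.428 mm/yr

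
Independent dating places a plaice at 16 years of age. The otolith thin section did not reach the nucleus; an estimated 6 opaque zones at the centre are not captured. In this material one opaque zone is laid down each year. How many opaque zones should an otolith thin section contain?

One opaque zone per year gives 16 opaque zones over 16 years.
Less the 6 uncaptured opaque zones: 16 − 6 = 10.

10 opaque zones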